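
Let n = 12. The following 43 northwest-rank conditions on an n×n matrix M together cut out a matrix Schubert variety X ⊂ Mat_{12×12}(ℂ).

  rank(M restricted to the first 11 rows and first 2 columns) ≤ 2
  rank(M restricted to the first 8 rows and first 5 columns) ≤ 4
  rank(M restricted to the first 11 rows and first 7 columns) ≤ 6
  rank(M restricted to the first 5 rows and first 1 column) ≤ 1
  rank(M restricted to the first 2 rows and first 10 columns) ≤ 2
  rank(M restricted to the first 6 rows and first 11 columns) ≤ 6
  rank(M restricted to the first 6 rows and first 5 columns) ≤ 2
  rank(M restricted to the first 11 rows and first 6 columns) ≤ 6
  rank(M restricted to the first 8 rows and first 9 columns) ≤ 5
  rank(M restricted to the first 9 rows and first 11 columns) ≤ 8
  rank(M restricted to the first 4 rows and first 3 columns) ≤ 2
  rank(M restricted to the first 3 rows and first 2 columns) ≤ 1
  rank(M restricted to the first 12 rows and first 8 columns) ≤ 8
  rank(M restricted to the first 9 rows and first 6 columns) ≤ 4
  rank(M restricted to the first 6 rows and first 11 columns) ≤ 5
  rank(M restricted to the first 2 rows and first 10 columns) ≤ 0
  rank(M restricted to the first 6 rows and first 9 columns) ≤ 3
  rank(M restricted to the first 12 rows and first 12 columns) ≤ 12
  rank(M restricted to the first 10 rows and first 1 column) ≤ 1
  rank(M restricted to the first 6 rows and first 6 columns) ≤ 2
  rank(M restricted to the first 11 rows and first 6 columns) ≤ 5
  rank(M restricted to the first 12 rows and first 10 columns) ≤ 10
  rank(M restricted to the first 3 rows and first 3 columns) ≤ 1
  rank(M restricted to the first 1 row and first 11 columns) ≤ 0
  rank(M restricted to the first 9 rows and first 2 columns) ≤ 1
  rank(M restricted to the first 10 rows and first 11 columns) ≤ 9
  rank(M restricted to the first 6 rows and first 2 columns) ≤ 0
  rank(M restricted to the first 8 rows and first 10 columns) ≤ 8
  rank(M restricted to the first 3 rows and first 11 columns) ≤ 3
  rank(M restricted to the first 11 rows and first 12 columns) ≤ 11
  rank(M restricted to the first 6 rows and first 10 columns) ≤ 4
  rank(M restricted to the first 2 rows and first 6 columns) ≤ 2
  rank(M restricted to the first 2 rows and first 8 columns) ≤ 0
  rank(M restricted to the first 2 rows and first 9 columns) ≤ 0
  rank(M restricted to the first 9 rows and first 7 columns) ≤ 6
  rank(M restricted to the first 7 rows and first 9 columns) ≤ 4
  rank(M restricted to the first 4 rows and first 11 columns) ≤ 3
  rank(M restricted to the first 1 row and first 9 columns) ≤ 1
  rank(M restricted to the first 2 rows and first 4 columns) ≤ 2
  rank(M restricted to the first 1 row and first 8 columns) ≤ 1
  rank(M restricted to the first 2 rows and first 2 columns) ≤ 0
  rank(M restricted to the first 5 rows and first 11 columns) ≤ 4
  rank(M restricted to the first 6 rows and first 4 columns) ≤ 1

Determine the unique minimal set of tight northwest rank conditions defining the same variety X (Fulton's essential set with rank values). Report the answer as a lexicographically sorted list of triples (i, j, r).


Propagating the 43 rank bounds to every northwest block:

  i=1: 0  0  0  0  0  0  0  0  0  0  0  1
  i=2: 0  0  0  0  0  0  0  0  0  0  1  2
  i=3: 0  0  1  1  1  1  1  1  1  1  2  3
  i=4: 0  0  1  1  2  2  2  2  2  2  3  4
  i=5: 0  0  1  1  2  2  3  3  3  3  4  5
  i=6: 0  0  1  1  2  2  3  3  3  4  5  6
  i=7: 1  1  2  2  3  3  4  4  4  5  6  7
  i=8: 1  1  2  3  4  4  5  5  5  6  7  8
  i=9: 1  1  2  3  4  4  5  6  6  7  8  9
  i=10: 1  2  3  4  5  5  6  7  7  8  9  10
  i=11: 1  2  3  4  5  5  6  7  8  9  10  11
  i=12: 1  2  3  4  5  6  7  8  9  10  11  12

reading off 1-entries of Δ²R: w = (12, 11, 3, 5, 7, 10, 1, 4, 8, 2, 9, 6).

Fulton essential set (9 of the 40 Rothe cells):

[(1, 11, 0), (2, 10, 0), (6, 2, 0), (6, 4, 1), (6, 6, 2), (6, 9, 3), (9, 2, 1), (9, 6, 4), (11, 6, 5)]


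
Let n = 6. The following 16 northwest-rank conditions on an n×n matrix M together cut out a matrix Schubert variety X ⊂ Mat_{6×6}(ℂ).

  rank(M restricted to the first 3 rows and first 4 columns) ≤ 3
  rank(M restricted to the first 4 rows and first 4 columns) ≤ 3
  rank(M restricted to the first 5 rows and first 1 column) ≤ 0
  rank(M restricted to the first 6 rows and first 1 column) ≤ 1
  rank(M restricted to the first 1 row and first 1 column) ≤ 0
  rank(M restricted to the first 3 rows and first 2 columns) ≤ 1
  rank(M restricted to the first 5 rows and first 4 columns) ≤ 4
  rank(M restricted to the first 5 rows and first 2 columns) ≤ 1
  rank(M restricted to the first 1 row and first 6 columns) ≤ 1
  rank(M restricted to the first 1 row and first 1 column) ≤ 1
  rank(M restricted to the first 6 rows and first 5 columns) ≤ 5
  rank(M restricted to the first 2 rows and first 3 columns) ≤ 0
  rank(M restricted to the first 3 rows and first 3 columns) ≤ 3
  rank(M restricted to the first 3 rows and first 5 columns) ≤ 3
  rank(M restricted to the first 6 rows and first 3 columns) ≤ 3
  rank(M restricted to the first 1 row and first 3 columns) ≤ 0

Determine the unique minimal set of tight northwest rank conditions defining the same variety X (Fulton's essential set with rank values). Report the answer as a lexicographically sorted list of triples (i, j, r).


Propagating the 16 rank bounds to every northwest block:

  0 0 0 1 1 1
  0 0 0 1 2 2
  0 1 1 2 3 3
  0 1 2 3 4 4
  0 1 2 3 4 5
  1 2 3 4 5 6

second differences of R give the permutation w = (4, 5, 2, 3, 6, 1).

|D(w)|=9, |Ess(w)|=2:

[(2, 3, 0), (5, 1, 0)]


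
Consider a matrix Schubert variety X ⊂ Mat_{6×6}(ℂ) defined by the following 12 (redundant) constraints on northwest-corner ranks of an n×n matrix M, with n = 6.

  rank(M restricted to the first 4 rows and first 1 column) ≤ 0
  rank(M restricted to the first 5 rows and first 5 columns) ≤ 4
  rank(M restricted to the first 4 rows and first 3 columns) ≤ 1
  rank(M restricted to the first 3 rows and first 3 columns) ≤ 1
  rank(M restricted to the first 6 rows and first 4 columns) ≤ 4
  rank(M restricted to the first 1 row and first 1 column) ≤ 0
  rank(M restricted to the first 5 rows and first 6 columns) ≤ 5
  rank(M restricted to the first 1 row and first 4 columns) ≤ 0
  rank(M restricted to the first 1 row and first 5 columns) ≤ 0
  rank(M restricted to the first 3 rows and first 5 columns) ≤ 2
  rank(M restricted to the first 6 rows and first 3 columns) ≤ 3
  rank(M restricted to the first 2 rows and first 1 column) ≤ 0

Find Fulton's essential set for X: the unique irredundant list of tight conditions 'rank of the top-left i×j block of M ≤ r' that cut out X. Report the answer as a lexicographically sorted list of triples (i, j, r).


Computing R[i][j] = min implied NW-rank bound (n=6, 12 conditions):

  row 1: 0  0  0  0  0  1
  row 2: 0  1  1  1  1  2
  row 3: 0  1  1  2  2  3
  row 4: 0  1  1  2  3  4
  row 5: 1  2  2  3  4  5
  row 6: 1  2  3  4  5  6

second differences of R give the permutation w = (6, 2, 4, 5, 1, 3).

Fulton essential set (3 of the 10 Rothe cells):

[(1, 5, 0), (4, 1, 0), (4, 3, 1)]


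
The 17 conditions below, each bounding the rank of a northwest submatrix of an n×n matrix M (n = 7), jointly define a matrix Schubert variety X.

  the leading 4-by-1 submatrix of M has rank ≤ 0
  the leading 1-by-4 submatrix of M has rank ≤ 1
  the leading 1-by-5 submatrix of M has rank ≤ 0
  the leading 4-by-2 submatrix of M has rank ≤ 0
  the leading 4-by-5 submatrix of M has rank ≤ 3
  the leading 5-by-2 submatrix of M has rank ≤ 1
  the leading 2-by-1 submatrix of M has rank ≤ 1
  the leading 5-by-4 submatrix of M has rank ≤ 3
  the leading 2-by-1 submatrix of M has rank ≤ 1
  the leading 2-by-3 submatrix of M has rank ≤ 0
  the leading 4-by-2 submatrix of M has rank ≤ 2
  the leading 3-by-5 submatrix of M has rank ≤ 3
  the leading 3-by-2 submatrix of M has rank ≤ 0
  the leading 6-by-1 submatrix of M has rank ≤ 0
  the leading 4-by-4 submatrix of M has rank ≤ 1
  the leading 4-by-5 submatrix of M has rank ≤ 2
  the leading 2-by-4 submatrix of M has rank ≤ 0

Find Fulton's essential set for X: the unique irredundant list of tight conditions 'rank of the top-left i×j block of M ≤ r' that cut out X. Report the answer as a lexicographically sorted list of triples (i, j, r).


Computing R[i][j] = min implied NW-rank bound (n=7, 17 conditions):

  row 1: 0  0  0  0  0  1  1
  row 2: 0  0  0  0  1  2  2
  row 3: 0  0  1  1  2  3  3
  row 4: 0  0  1  1  2  3  4
  row 5: 0  1  2  2  3  4  5
  row 6: 0  1  2  3  4  5  6
  row 7: 1  2  3  4  5  6  7

reading off 1-entries of Δ²R: w = (6, 5, 3, 7, 2, 4, 1).

Rothe diagram D(w) (16 cells), 5 SE-corners (essential conditions):

[(1, 5, 0), (2, 4, 0), (4, 2, 0), (4, 4, 1), (6, 1, 0)]


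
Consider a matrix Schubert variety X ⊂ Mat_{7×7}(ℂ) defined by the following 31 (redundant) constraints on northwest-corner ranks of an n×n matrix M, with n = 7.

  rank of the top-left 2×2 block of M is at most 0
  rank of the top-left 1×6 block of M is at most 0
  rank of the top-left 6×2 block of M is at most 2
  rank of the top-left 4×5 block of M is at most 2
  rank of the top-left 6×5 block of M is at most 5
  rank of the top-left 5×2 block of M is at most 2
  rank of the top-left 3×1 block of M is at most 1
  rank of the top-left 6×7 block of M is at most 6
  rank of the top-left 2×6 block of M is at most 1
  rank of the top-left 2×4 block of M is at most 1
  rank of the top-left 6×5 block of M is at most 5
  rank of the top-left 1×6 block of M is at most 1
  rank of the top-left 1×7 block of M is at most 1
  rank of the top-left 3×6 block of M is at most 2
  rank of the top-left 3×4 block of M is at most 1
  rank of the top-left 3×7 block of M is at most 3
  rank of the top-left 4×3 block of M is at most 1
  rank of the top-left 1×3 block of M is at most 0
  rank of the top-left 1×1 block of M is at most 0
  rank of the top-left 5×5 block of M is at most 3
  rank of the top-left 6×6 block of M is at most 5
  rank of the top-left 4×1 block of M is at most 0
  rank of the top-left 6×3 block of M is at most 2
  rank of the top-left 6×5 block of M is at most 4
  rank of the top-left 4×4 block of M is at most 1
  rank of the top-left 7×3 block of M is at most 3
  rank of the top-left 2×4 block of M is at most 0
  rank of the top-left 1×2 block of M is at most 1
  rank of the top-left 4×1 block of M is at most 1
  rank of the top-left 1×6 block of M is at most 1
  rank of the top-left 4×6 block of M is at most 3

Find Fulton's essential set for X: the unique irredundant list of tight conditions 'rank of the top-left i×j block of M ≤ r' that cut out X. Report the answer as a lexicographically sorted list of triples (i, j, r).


Reconstructing r_w from the 31 given conditions:

  R[1]: 0 | 0 | 0 | 0 | 0 | 0 | 1
  R[2]: 0 | 0 | 0 | 0 | 1 | 1 | 2
  R[3]: 0 | 1 | 1 | 1 | 2 | 2 | 3
  R[4]: 0 | 1 | 1 | 1 | 2 | 3 | 4
  R[5]: 1 | 2 | 2 | 2 | 3 | 4 | 5
  R[6]: 1 | 2 | 2 | 3 | 4 | 5 | 6
  R[7]: 1 | 2 | 3 | 4 | 5 | 6 | 7

second differences of R give the permutation w = (7, 5, 2, 6, 1, 4, 3).

Rothe diagram D(w) (15 cells), 5 SE-corners (essential conditions):

[(1, 6, 0), (2, 4, 0), (4, 1, 0), (4, 4, 1), (6, 3, 2)]


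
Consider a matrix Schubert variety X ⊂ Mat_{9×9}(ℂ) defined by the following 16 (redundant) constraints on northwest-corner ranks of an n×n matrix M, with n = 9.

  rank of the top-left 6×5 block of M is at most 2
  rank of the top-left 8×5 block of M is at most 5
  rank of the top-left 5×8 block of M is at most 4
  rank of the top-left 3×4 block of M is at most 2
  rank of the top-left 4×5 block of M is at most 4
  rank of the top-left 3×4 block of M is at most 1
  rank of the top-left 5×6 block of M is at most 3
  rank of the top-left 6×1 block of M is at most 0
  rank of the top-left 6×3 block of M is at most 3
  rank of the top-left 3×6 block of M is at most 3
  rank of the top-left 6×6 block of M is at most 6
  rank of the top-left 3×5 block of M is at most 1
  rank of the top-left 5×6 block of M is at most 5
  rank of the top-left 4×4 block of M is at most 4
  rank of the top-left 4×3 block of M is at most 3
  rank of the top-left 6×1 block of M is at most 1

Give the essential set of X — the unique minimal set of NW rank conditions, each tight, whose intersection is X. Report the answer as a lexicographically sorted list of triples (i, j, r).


Recovering R(i,j) via the rank-extension bound from the 16 conditions:

  0  1  1  1  1  1  1  1  1
  0  1  1  1  1  2  2  2  2
  0  1  1  1  1  2  3  3  3
  0  1  2  2  2  3  4  4  4
  0  1  2  2  2  3  4  4  5
  0  1  2  2  2  3  4  5  6
  1  2  3  3  3  4  5  6  7
  1  2  3  4  4  5  6  7  8
  1  2  3  4  5  6  7  8  9

the unique w with this rank table is (2, 6, 7, 3, 9, 8, 1, 4, 5).

Rothe diagram D(w) (17 cells), 4 SE-corners (essential conditions):

[(3, 5, 1), (5, 8, 4), (6, 1, 0), (6, 5, 2)]


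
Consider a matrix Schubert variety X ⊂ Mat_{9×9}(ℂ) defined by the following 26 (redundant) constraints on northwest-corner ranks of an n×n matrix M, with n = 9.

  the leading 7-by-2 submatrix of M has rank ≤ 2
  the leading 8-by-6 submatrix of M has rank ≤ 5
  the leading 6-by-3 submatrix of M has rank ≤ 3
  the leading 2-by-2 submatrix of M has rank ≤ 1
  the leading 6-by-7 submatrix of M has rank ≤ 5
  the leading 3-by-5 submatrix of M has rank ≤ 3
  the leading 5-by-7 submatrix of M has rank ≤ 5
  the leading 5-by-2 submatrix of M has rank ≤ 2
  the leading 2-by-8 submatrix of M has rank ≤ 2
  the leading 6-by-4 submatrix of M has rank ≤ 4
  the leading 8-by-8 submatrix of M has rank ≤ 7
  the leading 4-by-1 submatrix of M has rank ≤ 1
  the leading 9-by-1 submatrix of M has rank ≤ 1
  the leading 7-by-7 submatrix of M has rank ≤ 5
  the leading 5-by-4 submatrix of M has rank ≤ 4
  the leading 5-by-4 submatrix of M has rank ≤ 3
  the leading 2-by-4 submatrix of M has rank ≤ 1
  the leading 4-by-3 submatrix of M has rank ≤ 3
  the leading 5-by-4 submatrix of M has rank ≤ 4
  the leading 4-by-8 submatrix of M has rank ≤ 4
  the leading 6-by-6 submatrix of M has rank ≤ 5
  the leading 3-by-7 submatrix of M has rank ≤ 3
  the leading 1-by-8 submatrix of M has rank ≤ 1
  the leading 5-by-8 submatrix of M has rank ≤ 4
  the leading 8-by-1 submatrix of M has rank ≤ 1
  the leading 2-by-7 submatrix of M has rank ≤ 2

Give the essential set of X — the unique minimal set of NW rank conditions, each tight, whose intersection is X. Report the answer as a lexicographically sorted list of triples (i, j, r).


Reconstructing r_w from the 26 given conditions:

  row 1: 1 1 1 1 1 1 1 1 1
  row 2: 1 1 1 1 2 2 2 2 2
  row 3: 1 2 2 2 3 3 3 3 3
  row 4: 1 2 3 3 4 4 4 4 4
  row 5: 1 2 3 3 4 4 4 4 5
  row 6: 1 2 3 4 5 5 5 5 6
  row 7: 1 2 3 4 5 5 5 6 7
  row 8: 1 2 3 4 5 5 6 7 8
  row 9: 1 2 3 4 5 6 7 8 9

the unique w with this rank table is (1, 5, 2, 3, 9, 4, 8, 7, 6).

5 SE-corners of the 10-cell Rothe diagram give Ess(w):

[(2, 4, 1), (5, 4, 3), (5, 8, 4), (7, 7, 5), (8, 6, 5)]


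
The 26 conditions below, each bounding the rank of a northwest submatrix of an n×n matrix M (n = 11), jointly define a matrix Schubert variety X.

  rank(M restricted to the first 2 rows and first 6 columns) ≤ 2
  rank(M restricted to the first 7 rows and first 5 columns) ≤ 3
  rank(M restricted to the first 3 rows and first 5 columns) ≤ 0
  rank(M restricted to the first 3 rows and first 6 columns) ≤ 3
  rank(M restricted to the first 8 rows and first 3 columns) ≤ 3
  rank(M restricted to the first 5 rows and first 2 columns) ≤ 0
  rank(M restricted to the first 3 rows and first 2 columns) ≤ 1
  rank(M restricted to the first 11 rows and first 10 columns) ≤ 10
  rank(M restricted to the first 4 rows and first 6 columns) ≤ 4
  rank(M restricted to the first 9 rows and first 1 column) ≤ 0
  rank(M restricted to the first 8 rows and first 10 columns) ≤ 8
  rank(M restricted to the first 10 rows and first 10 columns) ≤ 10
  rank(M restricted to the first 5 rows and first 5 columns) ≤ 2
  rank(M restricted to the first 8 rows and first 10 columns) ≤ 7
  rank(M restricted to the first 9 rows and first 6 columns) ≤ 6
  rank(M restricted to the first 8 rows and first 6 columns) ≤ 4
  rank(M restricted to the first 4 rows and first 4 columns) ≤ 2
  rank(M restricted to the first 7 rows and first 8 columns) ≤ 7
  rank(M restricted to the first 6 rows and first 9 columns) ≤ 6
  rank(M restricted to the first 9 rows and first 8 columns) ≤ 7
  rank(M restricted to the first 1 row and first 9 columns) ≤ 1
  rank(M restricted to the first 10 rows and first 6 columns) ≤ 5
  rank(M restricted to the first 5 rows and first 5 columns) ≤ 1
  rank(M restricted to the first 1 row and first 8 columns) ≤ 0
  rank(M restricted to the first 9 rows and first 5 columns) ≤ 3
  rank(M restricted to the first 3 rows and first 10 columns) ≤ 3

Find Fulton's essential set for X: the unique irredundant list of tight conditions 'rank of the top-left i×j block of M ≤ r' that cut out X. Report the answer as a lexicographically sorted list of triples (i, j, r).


Reconstructing r_w from the 26 given conditions:

  row 1: 0 | 0 | 0 | 0 | 0 | 0 | 0 | 0 | 1 | 1 | 1
  row 2: 0 | 0 | 0 | 0 | 0 | 1 | 1 | 1 | 2 | 2 | 2
  row 3: 0 | 0 | 0 | 0 | 0 | 1 | 2 | 2 | 3 | 3 | 3
  row 4: 0 | 0 | 1 | 1 | 1 | 2 | 3 | 3 | 4 | 4 | 4
  row 5: 0 | 0 | 1 | 1 | 1 | 2 | 3 | 4 | 5 | 5 | 5
  row 6: 0 | 1 | 2 | 2 | 2 | 3 | 4 | 5 | 6 | 6 | 6
  row 7: 0 | 1 | 2 | 3 | 3 | 4 | 5 | 6 | 7 | 7 | 7
  row 8: 0 | 1 | 2 | 3 | 3 | 4 | 5 | 6 | 7 | 7 | 8
  row 9: 0 | 1 | 2 | 3 | 3 | 4 | 5 | 6 | 7 | 8 | 9
  row 10: 1 | 2 | 3 | 4 | 4 | 5 | 6 | 7 | 8 | 9 | 10
  row 11: 1 | 2 | 3 | 4 | 5 | 6 | 7 | 8 | 9 | 10 | 11

giving w = (9, 6, 7, 3, 8, 2, 4, 11, 10, 1, 5) via Δ²R.

ℓ(w)=31; the 7 essential cells (i,j,r):

[(1, 8, 0), (3, 5, 0), (5, 2, 0), (5, 5, 1), (8, 10, 7), (9, 1, 0), (9, 5, 3)]


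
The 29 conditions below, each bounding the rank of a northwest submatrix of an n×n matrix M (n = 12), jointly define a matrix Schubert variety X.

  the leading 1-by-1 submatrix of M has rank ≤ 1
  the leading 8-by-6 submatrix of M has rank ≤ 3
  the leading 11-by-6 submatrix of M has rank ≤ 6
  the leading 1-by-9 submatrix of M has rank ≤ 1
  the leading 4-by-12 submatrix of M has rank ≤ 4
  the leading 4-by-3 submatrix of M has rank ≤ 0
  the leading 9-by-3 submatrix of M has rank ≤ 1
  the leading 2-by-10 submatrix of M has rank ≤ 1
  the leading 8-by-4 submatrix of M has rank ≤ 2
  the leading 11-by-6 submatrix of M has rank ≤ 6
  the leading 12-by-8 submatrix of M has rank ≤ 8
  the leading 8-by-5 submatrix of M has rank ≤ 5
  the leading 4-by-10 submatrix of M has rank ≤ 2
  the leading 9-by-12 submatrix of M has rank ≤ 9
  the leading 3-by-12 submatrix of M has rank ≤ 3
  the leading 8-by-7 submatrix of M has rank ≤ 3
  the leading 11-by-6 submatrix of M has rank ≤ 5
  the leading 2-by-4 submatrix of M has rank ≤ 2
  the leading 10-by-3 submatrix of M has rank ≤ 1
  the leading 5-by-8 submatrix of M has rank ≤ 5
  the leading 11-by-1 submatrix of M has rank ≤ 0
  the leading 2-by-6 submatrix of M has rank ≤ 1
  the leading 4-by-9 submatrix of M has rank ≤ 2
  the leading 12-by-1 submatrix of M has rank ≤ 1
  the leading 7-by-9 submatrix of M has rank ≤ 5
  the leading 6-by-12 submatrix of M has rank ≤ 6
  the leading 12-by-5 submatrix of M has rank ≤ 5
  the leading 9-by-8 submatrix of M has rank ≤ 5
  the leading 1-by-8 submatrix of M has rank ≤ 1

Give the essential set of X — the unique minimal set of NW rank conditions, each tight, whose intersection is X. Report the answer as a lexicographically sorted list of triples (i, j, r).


Propagating the 29 rank bounds to every northwest block:

  R[1]: 0, 0, 0, 1, 1, 1, 1, 1, 1, 1, 1, 1
  R[2]: 0, 0, 0, 1, 1, 1, 1, 1, 1, 1, 2, 2
  R[3]: 0, 0, 0, 1, 2, 2, 2, 2, 2, 2, 3, 3
  R[4]: 0, 0, 0, 1, 2, 2, 2, 2, 2, 2, 3, 4
  R[5]: 0, 1, 1, 2, 3, 3, 3, 3, 3, 3, 4, 5
  R[6]: 0, 1, 1, 2, 3, 3, 3, 4, 4, 4, 5, 6
  R[7]: 0, 1, 1, 2, 3, 3, 3, 4, 5, 5, 6, 7
  R[8]: 0, 1, 1, 2, 3, 3, 3, 4, 5, 6, 7, 8
  R[9]: 0, 1, 1, 2, 3, 4, 4, 5, 6, 7, 8, 9
  R[10]: 0, 1, 1, 2, 3, 4, 5, 6, 7, 8, 9, 10
  R[11]: 0, 1, 2, 3, 4, 5, 6, 7, 8, 9, 10, 11
  R[12]: 1, 2, 3, 4, 5, 6, 7, 8, 9, 10, 11, 12

hence w(1..12) = (4, 11, 5, 12, 2, 8, 9, 10, 6, 7, 3, 1).

ℓ(w)=41; the 6 essential cells (i,j,r):

[(2, 10, 1), (4, 3, 0), (4, 10, 2), (8, 7, 3), (10, 3, 1), (11, 1, 0)]


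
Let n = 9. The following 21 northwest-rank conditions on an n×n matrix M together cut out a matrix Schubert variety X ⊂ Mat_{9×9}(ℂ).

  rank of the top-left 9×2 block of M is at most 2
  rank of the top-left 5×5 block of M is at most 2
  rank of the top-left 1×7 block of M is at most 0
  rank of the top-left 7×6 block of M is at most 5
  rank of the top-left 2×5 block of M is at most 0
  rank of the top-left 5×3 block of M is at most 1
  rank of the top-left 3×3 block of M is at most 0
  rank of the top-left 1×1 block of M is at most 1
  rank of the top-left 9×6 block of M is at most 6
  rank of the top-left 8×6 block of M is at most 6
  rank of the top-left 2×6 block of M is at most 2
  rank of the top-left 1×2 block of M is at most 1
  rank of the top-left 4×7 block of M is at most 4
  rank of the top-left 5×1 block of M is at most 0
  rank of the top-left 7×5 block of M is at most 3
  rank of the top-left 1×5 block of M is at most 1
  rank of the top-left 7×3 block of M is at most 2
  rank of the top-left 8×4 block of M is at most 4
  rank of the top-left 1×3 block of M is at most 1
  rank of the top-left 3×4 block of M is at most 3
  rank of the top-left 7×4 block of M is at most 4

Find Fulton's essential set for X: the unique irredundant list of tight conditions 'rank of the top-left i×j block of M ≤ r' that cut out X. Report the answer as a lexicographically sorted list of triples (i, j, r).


Reconstructing r_w from the 21 given conditions:

  i=1: 0  0  0  0  0  0  0  1  1
  i=2: 0  0  0  0  0  1  1  2  2
  i=3: 0  0  0  1  1  2  2  3  3
  i=4: 0  1  1  2  2  3  3  4  4
  i=5: 0  1  1  2  2  3  4  5  5
  i=6: 1  2  2  3  3  4  5  6  6
  i=7: 1  2  2  3  3  4  5  6  7
  i=8: 1  2  3  4  4  5  6  7  8
  i=9: 1  2  3  4  5  6  7  8  9

giving w = (8, 6, 4, 2, 7, 1, 9, 3, 5) via Δ²R.

D(w) has 21 cells with 8 SE-corners; essential set:

[(1, 7, 0), (2, 5, 0), (3, 3, 0), (5, 1, 0), (5, 3, 1), (5, 5, 2), (7, 3, 2), (7, 5, 3)]


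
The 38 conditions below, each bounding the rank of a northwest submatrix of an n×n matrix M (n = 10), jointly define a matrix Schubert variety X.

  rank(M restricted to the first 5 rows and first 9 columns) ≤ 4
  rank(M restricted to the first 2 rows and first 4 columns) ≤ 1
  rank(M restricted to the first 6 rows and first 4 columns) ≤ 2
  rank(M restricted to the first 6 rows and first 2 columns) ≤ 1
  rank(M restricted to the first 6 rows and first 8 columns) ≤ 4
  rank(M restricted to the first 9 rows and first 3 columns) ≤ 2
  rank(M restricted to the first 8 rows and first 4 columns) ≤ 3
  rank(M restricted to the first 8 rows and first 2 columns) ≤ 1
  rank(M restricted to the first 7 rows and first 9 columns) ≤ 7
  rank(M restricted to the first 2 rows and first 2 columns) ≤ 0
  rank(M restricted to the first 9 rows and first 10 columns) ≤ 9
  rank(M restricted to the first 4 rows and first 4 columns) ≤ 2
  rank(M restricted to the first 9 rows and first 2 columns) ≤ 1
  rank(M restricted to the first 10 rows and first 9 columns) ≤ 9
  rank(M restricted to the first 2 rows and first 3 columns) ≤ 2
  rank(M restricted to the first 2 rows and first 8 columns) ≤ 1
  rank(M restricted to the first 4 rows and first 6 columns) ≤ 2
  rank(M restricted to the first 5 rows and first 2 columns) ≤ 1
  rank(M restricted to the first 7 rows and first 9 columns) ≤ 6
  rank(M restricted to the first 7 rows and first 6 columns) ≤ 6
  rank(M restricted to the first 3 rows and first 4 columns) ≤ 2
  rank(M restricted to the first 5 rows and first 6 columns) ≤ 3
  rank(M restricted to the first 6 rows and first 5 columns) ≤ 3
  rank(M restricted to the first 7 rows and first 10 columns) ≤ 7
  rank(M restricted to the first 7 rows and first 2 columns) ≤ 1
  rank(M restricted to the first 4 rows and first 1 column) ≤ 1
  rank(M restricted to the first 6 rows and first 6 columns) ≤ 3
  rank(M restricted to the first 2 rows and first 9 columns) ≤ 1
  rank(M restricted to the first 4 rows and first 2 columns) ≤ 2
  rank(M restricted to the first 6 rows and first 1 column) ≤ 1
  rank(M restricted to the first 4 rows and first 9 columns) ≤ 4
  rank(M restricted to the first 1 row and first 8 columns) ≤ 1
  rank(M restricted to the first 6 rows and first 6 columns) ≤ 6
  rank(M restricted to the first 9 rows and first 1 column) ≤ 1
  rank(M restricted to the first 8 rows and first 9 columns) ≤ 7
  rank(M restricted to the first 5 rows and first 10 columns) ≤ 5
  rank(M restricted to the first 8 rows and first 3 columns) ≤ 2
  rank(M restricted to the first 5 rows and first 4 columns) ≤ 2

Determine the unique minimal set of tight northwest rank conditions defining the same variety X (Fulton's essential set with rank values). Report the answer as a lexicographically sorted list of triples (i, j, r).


The tightest implied rank at each (i,j), from the 38 conditions:

  row 1: 0, 0, 1, 1, 1, 1, 1, 1, 1, 1
  row 2: 0, 0, 1, 1, 1, 1, 1, 1, 1, 2
  row 3: 1, 1, 2, 2, 2, 2, 2, 2, 2, 3
  row 4: 1, 1, 2, 2, 2, 2, 3, 3, 3, 4
  row 5: 1, 1, 2, 2, 3, 3, 4, 4, 4, 5
  row 6: 1, 1, 2, 2, 3, 3, 4, 4, 5, 6
  row 7: 1, 1, 2, 3, 4, 4, 5, 5, 6, 7
  row 8: 1, 1, 2, 3, 4, 5, 6, 6, 7, 8
  row 9: 1, 1, 2, 3, 4, 5, 6, 7, 8, 9
  row 10: 1, 2, 3, 4, 5, 6, 7, 8, 9, 10

reading off 1-entries of Δ²R: w = (3, 10, 1, 7, 5, 9, 4, 6, 8, 2).

7 SE-corners of the 23-cell Rothe diagram give Ess(w):

[(2, 2, 0), (2, 9, 1), (4, 6, 2), (6, 4, 2), (6, 6, 3), (6, 8, 4), (9, 2, 1)]


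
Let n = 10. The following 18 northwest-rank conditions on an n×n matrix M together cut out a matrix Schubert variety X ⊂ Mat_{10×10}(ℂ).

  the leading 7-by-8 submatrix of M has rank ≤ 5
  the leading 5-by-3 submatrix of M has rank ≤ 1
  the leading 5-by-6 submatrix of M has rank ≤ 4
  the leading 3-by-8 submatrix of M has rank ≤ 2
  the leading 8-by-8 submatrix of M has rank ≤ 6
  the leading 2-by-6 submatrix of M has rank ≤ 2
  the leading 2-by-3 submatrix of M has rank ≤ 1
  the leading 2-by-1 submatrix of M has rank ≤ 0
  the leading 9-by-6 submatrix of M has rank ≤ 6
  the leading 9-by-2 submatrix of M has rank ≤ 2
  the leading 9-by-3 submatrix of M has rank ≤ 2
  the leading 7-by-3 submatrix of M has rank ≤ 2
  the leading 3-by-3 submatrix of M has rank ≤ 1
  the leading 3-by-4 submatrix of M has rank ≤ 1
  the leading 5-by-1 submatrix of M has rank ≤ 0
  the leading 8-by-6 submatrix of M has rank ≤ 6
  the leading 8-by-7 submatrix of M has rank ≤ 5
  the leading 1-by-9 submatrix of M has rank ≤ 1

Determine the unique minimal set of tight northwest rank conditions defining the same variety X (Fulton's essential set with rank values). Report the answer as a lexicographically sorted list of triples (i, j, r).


The tightest implied rank at each (i,j), from the 18 conditions:

  0 1 1 1 1 1 1 1 1 1
  0 1 1 1 2 2 2 2 2 2
  0 1 1 1 2 2 2 2 3 3
  0 1 1 2 3 3 3 3 4 4
  0 1 1 2 3 4 4 4 5 5
  1 2 2 3 4 5 5 5 6 6
  1 2 2 3 4 5 5 5 6 7
  1 2 2 3 4 5 5 6 7 8
  1 2 2 3 4 5 6 7 8 9
  1 2 3 4 5 6 7 8 9 10

giving w = (2, 5, 9, 4, 6, 1, 10, 8, 7, 3) via Δ²R.

ℓ(w)=20; the 7 essential cells (i,j,r):

[(3, 4, 1), (3, 8, 2), (5, 1, 0), (5, 3, 1), (7, 8, 5), (8, 7, 5), (9, 3, 2)]


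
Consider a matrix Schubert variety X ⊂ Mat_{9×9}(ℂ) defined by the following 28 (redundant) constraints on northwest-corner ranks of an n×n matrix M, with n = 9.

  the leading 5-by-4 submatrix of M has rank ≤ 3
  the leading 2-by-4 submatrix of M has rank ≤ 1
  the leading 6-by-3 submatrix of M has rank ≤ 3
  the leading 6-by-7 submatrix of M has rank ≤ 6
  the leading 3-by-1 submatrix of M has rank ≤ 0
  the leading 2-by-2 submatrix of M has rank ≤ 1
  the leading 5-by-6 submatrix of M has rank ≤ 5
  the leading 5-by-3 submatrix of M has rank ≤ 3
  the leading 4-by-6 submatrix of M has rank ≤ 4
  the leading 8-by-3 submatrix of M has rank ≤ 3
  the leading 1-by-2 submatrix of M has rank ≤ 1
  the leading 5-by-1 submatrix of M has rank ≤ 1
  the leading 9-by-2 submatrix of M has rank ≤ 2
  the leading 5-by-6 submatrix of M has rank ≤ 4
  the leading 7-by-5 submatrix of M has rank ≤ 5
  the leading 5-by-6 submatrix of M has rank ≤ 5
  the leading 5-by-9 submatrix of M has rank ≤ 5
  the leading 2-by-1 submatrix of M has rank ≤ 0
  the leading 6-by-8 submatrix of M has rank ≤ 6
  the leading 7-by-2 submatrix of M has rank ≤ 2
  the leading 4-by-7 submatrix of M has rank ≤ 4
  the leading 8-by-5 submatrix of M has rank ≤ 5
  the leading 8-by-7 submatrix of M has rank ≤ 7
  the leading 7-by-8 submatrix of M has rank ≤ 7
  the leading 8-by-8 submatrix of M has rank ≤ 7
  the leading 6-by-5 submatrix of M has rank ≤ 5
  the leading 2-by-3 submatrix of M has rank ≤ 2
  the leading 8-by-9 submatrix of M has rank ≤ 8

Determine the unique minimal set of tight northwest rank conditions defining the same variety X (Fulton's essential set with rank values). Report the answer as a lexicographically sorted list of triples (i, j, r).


Rank table r_w(9×9) implied by the 28 constraints:

  i=1: 0 1 1 1 1 1 1 1 1
  i=2: 0 1 1 1 2 2 2 2 2
  i=3: 0 1 2 2 3 3 3 3 3
  i=4: 1 2 3 3 4 4 4 4 4
  i=5: 1 2 3 3 4 4 5 5 5
  i=6: 1 2 3 4 5 5 6 6 6
  i=7: 1 2 3 4 5 6 7 7 7
  i=8: 1 2 3 4 5 6 7 7 8
  i=9: 1 2 3 4 5 6 7 8 9

reading off 1-entries of Δ²R: w = (2, 5, 3, 1, 7, 4, 6, 9, 8).

Rothe diagram D(w) (8 cells), 5 SE-corners (essential conditions):

[(2, 4, 1), (3, 1, 0), (5, 4, 3), (5, 6, 4), (8, 8, 7)]


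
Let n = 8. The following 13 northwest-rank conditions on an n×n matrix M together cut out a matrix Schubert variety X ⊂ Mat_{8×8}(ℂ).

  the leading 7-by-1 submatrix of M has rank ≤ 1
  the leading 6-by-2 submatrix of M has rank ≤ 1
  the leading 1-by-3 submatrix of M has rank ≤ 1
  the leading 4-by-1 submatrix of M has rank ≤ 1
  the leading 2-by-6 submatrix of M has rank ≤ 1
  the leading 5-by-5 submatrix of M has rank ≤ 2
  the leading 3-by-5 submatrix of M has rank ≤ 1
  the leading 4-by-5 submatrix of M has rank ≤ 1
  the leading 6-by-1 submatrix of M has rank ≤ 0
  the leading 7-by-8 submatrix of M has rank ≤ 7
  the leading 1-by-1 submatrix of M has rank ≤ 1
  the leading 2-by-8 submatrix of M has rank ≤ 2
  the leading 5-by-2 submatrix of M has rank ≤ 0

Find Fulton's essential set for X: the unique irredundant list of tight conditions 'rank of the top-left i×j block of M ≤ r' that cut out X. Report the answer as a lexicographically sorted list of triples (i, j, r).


Reconstructing r_w from the 13 given conditions:

  i=1: 0, 0, 1, 1, 1, 1, 1, 1
  i=2: 0, 0, 1, 1, 1, 1, 2, 2
  i=3: 0, 0, 1, 1, 1, 2, 3, 3
  i=4: 0, 0, 1, 1, 1, 2, 3, 4
  i=5: 0, 0, 1, 2, 2, 3, 4, 5
  i=6: 0, 1, 2, 3, 3, 4, 5, 6
  i=7: 1, 2, 3, 4, 4, 5, 6, 7
  i=8: 1, 2, 3, 4, 5, 6, 7, 8

second differences of R give the permutation w = (3, 7, 6, 8, 4, 2, 1, 5).

|D(w)|=18, |Ess(w)|=4:

[(2, 6, 1), (4, 5, 1), (5, 2, 0), (6, 1, 0)]


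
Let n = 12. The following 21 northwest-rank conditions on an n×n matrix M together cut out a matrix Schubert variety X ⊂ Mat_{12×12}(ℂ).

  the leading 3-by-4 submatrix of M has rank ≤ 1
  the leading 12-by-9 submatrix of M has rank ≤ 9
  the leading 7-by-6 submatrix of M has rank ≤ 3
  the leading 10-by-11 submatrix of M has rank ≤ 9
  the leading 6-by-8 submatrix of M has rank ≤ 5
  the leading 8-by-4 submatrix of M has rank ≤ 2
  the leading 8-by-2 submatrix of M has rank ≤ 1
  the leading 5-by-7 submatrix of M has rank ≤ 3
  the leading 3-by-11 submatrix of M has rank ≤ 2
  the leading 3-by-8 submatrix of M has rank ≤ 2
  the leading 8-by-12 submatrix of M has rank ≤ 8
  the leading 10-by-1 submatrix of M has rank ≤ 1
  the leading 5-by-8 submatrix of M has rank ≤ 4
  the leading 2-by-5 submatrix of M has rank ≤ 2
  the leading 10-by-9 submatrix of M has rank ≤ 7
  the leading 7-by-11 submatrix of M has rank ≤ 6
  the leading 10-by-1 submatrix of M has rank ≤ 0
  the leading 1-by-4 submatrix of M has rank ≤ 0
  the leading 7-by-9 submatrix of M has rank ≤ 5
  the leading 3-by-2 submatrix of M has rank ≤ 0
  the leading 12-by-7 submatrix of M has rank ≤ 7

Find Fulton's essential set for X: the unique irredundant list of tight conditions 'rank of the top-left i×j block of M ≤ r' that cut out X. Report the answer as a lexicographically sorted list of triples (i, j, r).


Computing R[i][j] = min implied NW-rank bound (n=12, 21 conditions):

  i=1: 0 0 0 0 1 1 1 1 1 1 1 1
  i=2: 0 0 1 1 2 2 2 2 2 2 2 2
  i=3: 0 0 1 1 2 2 2 2 2 2 2 3
  i=4: 0 1 2 2 3 3 3 3 3 3 3 4
  i=5: 0 1 2 2 3 3 3 4 4 4 4 5
  i=6: 0 1 2 2 3 3 4 5 5 5 5 6
  i=7: 0 1 2 2 3 3 4 5 5 6 6 7
  i=8: 0 1 2 2 3 4 5 6 6 7 7 8
  i=9: 0 1 2 3 4 5 6 7 7 8 8 9
  i=10: 0 1 2 3 4 5 6 7 7 8 9 10
  i=11: 1 2 3 4 5 6 7 8 8 9 10 11
  i=12: 1 2 3 4 5 6 7 8 9 10 11 12

so w = (5, 3, 12, 2, 8, 7, 10, 6, 4, 11, 1, 9).

10 SE-corners of the 32-cell Rothe diagram give Ess(w):

[(1, 4, 0), (3, 2, 0), (3, 4, 1), (3, 11, 2), (5, 7, 3), (7, 6, 3), (7, 9, 5), (8, 4, 2), (10, 1, 0), (10, 9, 7)]


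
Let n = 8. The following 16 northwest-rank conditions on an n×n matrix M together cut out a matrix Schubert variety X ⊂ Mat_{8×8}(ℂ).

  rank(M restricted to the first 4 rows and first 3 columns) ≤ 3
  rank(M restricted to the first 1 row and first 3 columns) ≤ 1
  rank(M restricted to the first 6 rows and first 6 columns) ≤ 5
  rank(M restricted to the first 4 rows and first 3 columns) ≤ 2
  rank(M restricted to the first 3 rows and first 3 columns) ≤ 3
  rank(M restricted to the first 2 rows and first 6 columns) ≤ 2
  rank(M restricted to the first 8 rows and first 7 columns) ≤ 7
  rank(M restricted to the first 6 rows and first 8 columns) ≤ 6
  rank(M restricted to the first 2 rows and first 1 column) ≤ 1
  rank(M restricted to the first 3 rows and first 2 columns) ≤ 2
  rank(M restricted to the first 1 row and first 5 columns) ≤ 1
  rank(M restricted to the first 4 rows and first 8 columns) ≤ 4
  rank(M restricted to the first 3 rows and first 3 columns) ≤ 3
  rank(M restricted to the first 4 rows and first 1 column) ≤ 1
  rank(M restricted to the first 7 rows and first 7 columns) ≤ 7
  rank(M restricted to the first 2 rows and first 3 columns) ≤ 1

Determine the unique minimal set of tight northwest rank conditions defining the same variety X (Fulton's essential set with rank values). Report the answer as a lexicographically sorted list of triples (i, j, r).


Reconstructing r_w from the 16 given conditions:

  1, 1, 1, 1, 1, 1, 1, 1
  1, 1, 1, 2, 2, 2, 2, 2
  1, 2, 2, 3, 3, 3, 3, 3
  1, 2, 2, 3, 4, 4, 4, 4
  1, 2, 3, 4, 5, 5, 5, 5
  1, 2, 3, 4, 5, 5, 6, 6
  1, 2, 3, 4, 5, 6, 7, 7
  1, 2, 3, 4, 5, 6, 7, 8

giving w = (1, 4, 2, 5, 3, 7, 6, 8) via Δ²R.

Fulton essential set (3 of the 4 Rothe cells):

[(2, 3, 1), (4, 3, 2), (6, 6, 5)]


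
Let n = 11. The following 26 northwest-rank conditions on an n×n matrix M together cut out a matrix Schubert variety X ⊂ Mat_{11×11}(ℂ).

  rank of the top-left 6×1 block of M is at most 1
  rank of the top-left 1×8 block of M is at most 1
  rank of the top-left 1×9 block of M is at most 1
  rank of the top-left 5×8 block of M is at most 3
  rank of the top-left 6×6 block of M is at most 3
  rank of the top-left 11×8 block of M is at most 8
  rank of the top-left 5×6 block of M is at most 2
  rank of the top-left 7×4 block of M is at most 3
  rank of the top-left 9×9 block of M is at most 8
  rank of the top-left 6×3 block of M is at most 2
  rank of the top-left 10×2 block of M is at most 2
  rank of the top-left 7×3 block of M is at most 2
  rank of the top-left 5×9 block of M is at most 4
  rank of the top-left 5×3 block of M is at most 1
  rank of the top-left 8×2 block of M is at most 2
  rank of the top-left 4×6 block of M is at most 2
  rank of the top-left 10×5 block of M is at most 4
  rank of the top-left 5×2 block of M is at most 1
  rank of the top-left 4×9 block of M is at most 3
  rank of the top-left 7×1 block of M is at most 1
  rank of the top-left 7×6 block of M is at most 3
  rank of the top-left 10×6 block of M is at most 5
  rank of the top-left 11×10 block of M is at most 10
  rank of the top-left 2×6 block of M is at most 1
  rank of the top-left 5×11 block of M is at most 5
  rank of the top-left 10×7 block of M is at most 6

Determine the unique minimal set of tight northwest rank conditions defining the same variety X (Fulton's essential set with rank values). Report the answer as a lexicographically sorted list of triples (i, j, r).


The tightest implied rank at each (i,j), from the 26 conditions:

  1 | 1 | 1 | 1 | 1 | 1 | 1 | 1 | 1 | 1 | 1
  1 | 1 | 1 | 1 | 1 | 1 | 2 | 2 | 2 | 2 | 2
  1 | 1 | 1 | 2 | 2 | 2 | 3 | 3 | 3 | 3 | 3
  1 | 1 | 1 | 2 | 2 | 2 | 3 | 3 | 3 | 4 | 4
  1 | 1 | 1 | 2 | 2 | 2 | 3 | 3 | 4 | 5 | 5
  1 | 2 | 2 | 3 | 3 | 3 | 4 | 4 | 5 | 6 | 6
  1 | 2 | 2 | 3 | 3 | 3 | 4 | 5 | 6 | 7 | 7
  1 | 2 | 3 | 4 | 4 | 4 | 5 | 6 | 7 | 8 | 8
  1 | 2 | 3 | 4 | 4 | 5 | 6 | 7 | 8 | 9 | 9
  1 | 2 | 3 | 4 | 4 | 5 | 6 | 7 | 8 | 9 | 10
  1 | 2 | 3 | 4 | 5 | 6 | 7 | 8 | 9 | 10 | 11

so w = (1, 7, 4, 10, 9, 2, 8, 3, 6, 11, 5).

ℓ(w)=23; the 8 essential cells (i,j,r):

[(2, 6, 1), (4, 9, 3), (5, 3, 1), (5, 6, 2), (5, 8, 3), (7, 3, 2), (7, 6, 3), (10, 5, 4)]


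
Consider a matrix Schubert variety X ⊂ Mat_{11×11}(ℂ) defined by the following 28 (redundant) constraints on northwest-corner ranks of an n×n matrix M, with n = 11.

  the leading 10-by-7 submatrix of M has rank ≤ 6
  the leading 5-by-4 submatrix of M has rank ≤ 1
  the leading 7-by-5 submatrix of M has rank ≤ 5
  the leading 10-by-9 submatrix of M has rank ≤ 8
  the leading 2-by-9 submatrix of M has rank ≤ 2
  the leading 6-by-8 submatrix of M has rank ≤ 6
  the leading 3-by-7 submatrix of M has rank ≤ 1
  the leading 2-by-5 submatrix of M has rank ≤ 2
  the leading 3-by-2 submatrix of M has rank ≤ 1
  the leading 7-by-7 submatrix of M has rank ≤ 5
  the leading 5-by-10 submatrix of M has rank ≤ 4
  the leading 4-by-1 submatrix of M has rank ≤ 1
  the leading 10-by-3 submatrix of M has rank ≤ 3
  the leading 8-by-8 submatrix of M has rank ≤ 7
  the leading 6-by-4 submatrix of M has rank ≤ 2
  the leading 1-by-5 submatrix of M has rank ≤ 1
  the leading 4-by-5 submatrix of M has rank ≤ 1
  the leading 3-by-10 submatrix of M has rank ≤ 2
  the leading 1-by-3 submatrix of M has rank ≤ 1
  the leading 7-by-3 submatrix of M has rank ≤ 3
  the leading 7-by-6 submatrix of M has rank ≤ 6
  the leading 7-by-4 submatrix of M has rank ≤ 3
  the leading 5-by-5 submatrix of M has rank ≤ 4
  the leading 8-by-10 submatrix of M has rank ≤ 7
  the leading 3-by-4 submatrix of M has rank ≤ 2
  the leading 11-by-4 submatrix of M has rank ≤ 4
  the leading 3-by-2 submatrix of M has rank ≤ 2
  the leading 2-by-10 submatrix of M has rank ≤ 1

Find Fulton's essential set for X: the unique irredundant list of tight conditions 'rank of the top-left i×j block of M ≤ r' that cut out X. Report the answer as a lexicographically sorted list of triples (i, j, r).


Recovering R(i,j) via the rank-extension bound from the 28 conditions:

  i=1: 1 | 1 | 1 | 1 | 1 | 1 | 1 | 1 | 1 | 1 | 1
  i=2: 1 | 1 | 1 | 1 | 1 | 1 | 1 | 1 | 1 | 1 | 2
  i=3: 1 | 1 | 1 | 1 | 1 | 1 | 1 | 2 | 2 | 2 | 3
  i=4: 1 | 1 | 1 | 1 | 1 | 2 | 2 | 3 | 3 | 3 | 4
  i=5: 1 | 1 | 1 | 1 | 2 | 3 | 3 | 4 | 4 | 4 | 5
  i=6: 1 | 2 | 2 | 2 | 3 | 4 | 4 | 5 | 5 | 5 | 6
  i=7: 1 | 2 | 3 | 3 | 4 | 5 | 5 | 6 | 6 | 6 | 7
  i=8: 1 | 2 | 3 | 4 | 5 | 6 | 6 | 7 | 7 | 7 | 8
  i=9: 1 | 2 | 3 | 4 | 5 | 6 | 6 | 7 | 8 | 8 | 9
  i=10: 1 | 2 | 3 | 4 | 5 | 6 | 6 | 7 | 8 | 9 | 10
  i=11: 1 | 2 | 3 | 4 | 5 | 6 | 7 | 8 | 9 | 10 | 11

second differences of R give the permutation w = (1, 11, 8, 6, 5, 2, 3, 4, 9, 10, 7).

Fulton essential set (5 of the 24 Rothe cells):

[(2, 10, 1), (3, 7, 1), (4, 5, 1), (5, 4, 1), (10, 7, 6)]
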